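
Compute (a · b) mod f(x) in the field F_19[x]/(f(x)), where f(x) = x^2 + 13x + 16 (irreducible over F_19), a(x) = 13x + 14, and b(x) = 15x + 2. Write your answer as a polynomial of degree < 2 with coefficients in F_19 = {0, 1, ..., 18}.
a · b ≡ 5 (mod f(x))

Multiply in F_19[x]: a(x)·b(x) = (13x + 14)·(15x + 2) = 5x^2 + 8x + 9. This has degree ≥ 2, so divide by f(x) over F_19: 5x^2 + 8x + 9 = (5)·(x^2 + 13x + 16) + (5). Hence a·b ≡ 5 (mod f). (F_19[x]/(f) is a field with 19^2 = 361 elements since f is irreducible of degree 2.)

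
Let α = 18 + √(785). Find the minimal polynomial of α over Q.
m_α(x) = x^2 - 36x - 461

From α - 18 = √(785), squaring gives (α - 18)^2 = 785, i.e. α^2 - 36α + 324 = 785, so α^2 - 36α - 461 = 0. The discriminant of x^2 - 36x - 461 is (-36)^2 - 4·(-461) = 1296 + 1844 = 3140, and 4·(785) is not a perfect square in Q since 785 is squarefree and ≠ 1. Hence x^2 - 36x - 461 is irreducible over Q and is the minimal polynomial of α.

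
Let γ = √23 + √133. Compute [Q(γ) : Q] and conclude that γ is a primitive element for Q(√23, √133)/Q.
[Q(γ) : Q] = 4 (equivalently, Q(γ) = Q(√23, √133))

Obviously Q(γ) ⊆ Q(√23, √133), and [Q(√23, √133):Q] = 4 (since 23, 133 are distinct squarefree integers > 1 with 3059 not a perfect square). To show equality we compute the minimal polynomial of γ. From γ = √23 + √133: γ^2 = 23 + 2√(3059) + 133 = 156 + 2√(3059), so γ^2 - 156 = 2√(3059); squaring, (γ^2 - 156)^2 = 4·3059, i.e. γ^4 - 312γ^2 + 24336 - 12236 = 0, i.e. γ^4 - 312γ^2 + 12100 = 0. So γ is a root of x^4 - 312x^2 + 12100. This polynomial is irreducible over Q: it has no rational root (each ±√23 ± √133 is irrational), and any factorization into two quadratics over Q would force √(3059) ∈ Q (pairing opposite roots) or √23, √133 ∈ Q (other pairings), all impossible. Hence [Q(γ):Q] = 4 = [Q(√23, √133):Q], so Q(γ) = Q(√23, √133).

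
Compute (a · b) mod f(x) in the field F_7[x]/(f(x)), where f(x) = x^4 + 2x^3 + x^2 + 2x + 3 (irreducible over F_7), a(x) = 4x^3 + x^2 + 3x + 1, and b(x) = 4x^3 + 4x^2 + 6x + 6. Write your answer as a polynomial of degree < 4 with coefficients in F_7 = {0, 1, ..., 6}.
a · b ≡ 5x^2 + 6x + 2 (mod f(x))

Multiply in F_7[x]: a(x)·b(x) = (4x^3 + x^2 + 3x + 1)·(4x^3 + 4x^2 + 6x + 6) = 2x^6 + 6x^5 + 5x^4 + 4x^3 + 3x + 6. This has degree ≥ 4, so divide by f(x) over F_7: 2x^6 + 6x^5 + 5x^4 + 4x^3 + 3x + 6 = (2x^2 + 2x + 6)·(x^4 + 2x^3 + x^2 + 2x + 3) + (5x^2 + 6x + 2). Hence a·b ≡ 5x^2 + 6x + 2 (mod f). (F_7[x]/(f) is a field with 7^4 = 2401 elements since f is irreducible of degree 4.)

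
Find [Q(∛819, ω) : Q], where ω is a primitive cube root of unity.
[Q(∛819, ω) : Q] = 6

[Q(∛819):Q] = 3 (min poly x^3 - 819, irreducible since 819 is not a perfect cube). [Q(ω):Q] = 2 (min poly x^2 + x + 1). Since Q(∛819) ⊂ R and ω ∉ R, we have ω ∉ Q(∛819), so x^2 + x + 1 remains irreducible over Q(∛819) and [Q(∛819, ω) : Q(∛819)] = 2. By the tower law, [Q(∛819, ω) : Q] = 3 · 2 = 6. (In fact Q(∛819, ω) is the splitting field of x^3 - 819 over Q.)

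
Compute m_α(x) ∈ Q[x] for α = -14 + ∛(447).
m_α(x) = x^3 + 42x^2 + 588x + 2297

Set β = α + 14 = ∛(447), so β^3 = 447. Then (α + 14)^3 - 447 = 0, i.e. α is a root of g(x) = (x + 14)^3 - 447 = x^3 + 42x^2 + 588x + 2297. Since g(x) = h(x + 14) where h(x) = x^3 - 447, and h is irreducible over Q (because 447 is not a perfect cube, so h has no rational root, and a monic cubic with no rational root is irreducible), g is also irreducible (irreducibility is preserved under the substitution x → x + 14). Hence m_α(x) = x^3 + 42x^2 + 588x + 2297.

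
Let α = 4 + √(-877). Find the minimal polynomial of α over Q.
m_α(x) = x^2 - 8x + 893

From α - 4 = √(-877), squaring gives (α - 4)^2 = -877, i.e. α^2 - 8α + 16 = -877, so α^2 - 8α + 893 = 0. The discriminant of x^2 - 8x + 893 is (-8)^2 - 4·(893) = 64 - 3572 = -3508, and 4·(-877) is not a perfect square in Q since -877 is squarefree and ≠ 1. Hence x^2 - 8x + 893 is irreducible over Q and is the minimal polynomial of α.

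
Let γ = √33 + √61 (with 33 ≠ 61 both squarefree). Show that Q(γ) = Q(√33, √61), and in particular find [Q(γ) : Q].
[Q(γ) : Q] = 4 (equivalently, Q(γ) = Q(√33, √61))

Obviously Q(γ) ⊆ Q(√33, √61), and [Q(√33, √61):Q] = 4 (since 33, 61 are distinct squarefree integers > 1 with 2013 not a perfect square). To show equality we compute the minimal polynomial of γ. From γ = √33 + √61: γ^2 = 33 + 2√(2013) + 61 = 94 + 2√(2013), so γ^2 - 94 = 2√(2013); squaring, (γ^2 - 94)^2 = 4·2013, i.e. γ^4 - 188γ^2 + 8836 - 8052 = 0, i.e. γ^4 - 188γ^2 + 784 = 0. So γ is a root of x^4 - 188x^2 + 784. This polynomial is irreducible over Q: it has no rational root (each ±√33 ± √61 is irrational), and any factorization into two quadratics over Q would force √(2013) ∈ Q (pairing opposite roots) or √33, √61 ∈ Q (other pairings), all impossible. Hence [Q(γ):Q] = 4 = [Q(√33, √61):Q], so Q(γ) = Q(√33, √61).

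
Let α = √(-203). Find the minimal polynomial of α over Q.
m_α(x) = x^2 + 203

α satisfies α^2 + 203 = 0, so x^2 + 203 annihilates α. Since d = -203 is squarefree and ≠ 1, it is not a perfect square in Q, so x^2 + 203 has no rational root and is therefore irreducible over Q (a degree-2 polynomial over a field is irreducible iff it has no root). Hence m_α(x) = x^2 + 203.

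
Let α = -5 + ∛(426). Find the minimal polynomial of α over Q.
m_α(x) = x^3 + 15x^2 + 75x - 301

Set β = α + 5 = ∛(426), so β^3 = 426. Then (α + 5)^3 - 426 = 0, i.e. α is a root of g(x) = (x + 5)^3 - 426 = x^3 + 15x^2 + 75x - 301. Since g(x) = h(x + 5) where h(x) = x^3 - 426, and h is irreducible over Q (because 426 is not a perfect cube, so h has no rational root, and a monic cubic with no rational root is irreducible), g is also irreducible (irreducibility is preserved under the substitution x → x + 5). Hence m_α(x) = x^3 + 15x^2 + 75x - 301.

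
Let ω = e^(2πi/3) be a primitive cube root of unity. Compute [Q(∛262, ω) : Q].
[Q(∛262, ω) : Q] = 6

[Q(∛262):Q] = 3 (min poly x^3 - 262, irreducible since 262 is not a perfect cube). [Q(ω):Q] = 2 (min poly x^2 + x + 1). Since Q(∛262) ⊂ R and ω ∉ R, we have ω ∉ Q(∛262), so x^2 + x + 1 remains irreducible over Q(∛262) and [Q(∛262, ω) : Q(∛262)] = 2. By the tower law, [Q(∛262, ω) : Q] = 3 · 2 = 6. (In fact Q(∛262, ω) is the splitting field of x^3 - 262 over Q.)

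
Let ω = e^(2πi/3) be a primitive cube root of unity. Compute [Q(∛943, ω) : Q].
[Q(∛943, ω) : Q] = 6

[Q(∛943):Q] = 3 (min poly x^3 - 943, irreducible since 943 is not a perfect cube). [Q(ω):Q] = 2 (min poly x^2 + x + 1). Since Q(∛943) ⊂ R and ω ∉ R, we have ω ∉ Q(∛943), so x^2 + x + 1 remains irreducible over Q(∛943) and [Q(∛943, ω) : Q(∛943)] = 2. By the tower law, [Q(∛943, ω) : Q] = 3 · 2 = 6. (In fact Q(∛943, ω) is the splitting field of x^3 - 943 over Q.)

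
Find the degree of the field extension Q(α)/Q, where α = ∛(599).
[Q(α):Q] = 3

The minimal polynomial of α is x^3 - 599, irreducible over Q since 599 is not a perfect cube (so x^3 - 599 has no rational root). Hence [Q(α):Q] = deg(m_α) = 3.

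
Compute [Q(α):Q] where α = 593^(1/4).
[Q(α):Q] = 4

α is a root of x^4 - 593. By Eisenstein's criterion at the prime p = 593 (which divides the constant term 593 but p^2 = 351649 does not, since 593 is squarefree), x^4 - 593 is irreducible over Q. Hence [Q(α):Q] = 4.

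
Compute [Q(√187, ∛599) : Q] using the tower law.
[Q(√187, ∛599) : Q] = 6

Let L = Q(√187, ∛599). Since Q(√187) ⊂ L and [Q(√187):Q] = 2, the tower law gives 2 | [L:Q]. Likewise Q(∛599) ⊂ L with [Q(∛599):Q] = 3 (because 599 is not a perfect cube), so 3 | [L:Q]. As gcd(2,3) = 1, [L:Q] is divisible by 6. Conversely L is generated over Q by √187 and ∛599, so [L:Q] ≤ 2·3 = 6. Therefore [Q(√187, ∛599) : Q] = 6.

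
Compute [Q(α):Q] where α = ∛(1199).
[Q(α):Q] = 3

The minimal polynomial of α is x^3 - 1199, irreducible over Q since 1199 is not a perfect cube (so x^3 - 1199 has no rational root). Hence [Q(α):Q] = deg(m_α) = 3.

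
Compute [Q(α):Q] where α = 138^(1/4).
[Q(α):Q] = 4

α is a root of x^4 - 138. By Eisenstein's criterion at the prime p = 2 (which divides the constant term 138 but p^2 = 4 does not, since 138 is squarefree), x^4 - 138 is irreducible over Q. Hence [Q(α):Q] = 4.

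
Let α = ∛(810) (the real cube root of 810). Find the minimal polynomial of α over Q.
m_α(x) = x^3 - 810

α satisfies α^3 = 810, so x^3 - 810 annihilates α. By the rational root test, a rational root p/q (in lowest terms) of x^3 - 810 would satisfy p^3 = 810 q^3, forcing q = 1 and p^3 = 810; but 810 is not a perfect cube, contradiction. A monic cubic over Q with no rational root is irreducible (any nontrivial factorization would include a linear factor). Hence x^3 - 810 is the minimal polynomial of α, and in particular [Q(α):Q] = 3.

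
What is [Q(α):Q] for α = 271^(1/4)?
[Q(α):Q] = 4

α is a root of x^4 - 271. By Eisenstein's criterion at the prime p = 271 (which divides the constant term 271 but p^2 = 73441 does not, since 271 is squarefree), x^4 - 271 is irreducible over Q. Hence [Q(α):Q] = 4.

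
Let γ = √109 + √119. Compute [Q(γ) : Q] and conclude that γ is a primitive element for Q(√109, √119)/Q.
[Q(γ) : Q] = 4 (equivalently, Q(γ) = Q(√109, √119))

Obviously Q(γ) ⊆ Q(√109, √119), and [Q(√109, √119):Q] = 4 (since 109, 119 are distinct squarefree integers > 1 with 12971 not a perfect square). To show equality we compute the minimal polynomial of γ. From γ = √109 + √119: γ^2 = 109 + 2√(12971) + 119 = 228 + 2√(12971), so γ^2 - 228 = 2√(12971); squaring, (γ^2 - 228)^2 = 4·12971, i.e. γ^4 - 456γ^2 + 51984 - 51884 = 0, i.e. γ^4 - 456γ^2 + 100 = 0. So γ is a root of x^4 - 456x^2 + 100. This polynomial is irreducible over Q: it has no rational root (each ±√109 ± √119 is irrational), and any factorization into two quadratics over Q would force √(12971) ∈ Q (pairing opposite roots) or √109, √119 ∈ Q (other pairings), all impossible. Hence [Q(γ):Q] = 4 = [Q(√109, √119):Q], so Q(γ) = Q(√109, √119).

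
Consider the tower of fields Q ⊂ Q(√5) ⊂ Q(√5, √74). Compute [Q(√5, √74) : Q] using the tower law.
[Q(√5, √74) : Q] = 4

[Q(√5):Q] = 2 (min poly x^2 - 5, irreducible since 5 is squarefree > 1). For the top step, suppose √74 ∈ Q(√5), say √74 = c + d√5 with c, d ∈ Q. Squaring: 74 = c^2 + 5d^2 + 2cd√5. Since √5 ∉ Q this forces 2cd = 0. If d = 0 then √74 = c ∈ Q, contradicting 74 squarefree > 1. If c = 0 then 74 = 5d^2, so 5·74 = (5d)^2 is a perfect square in Q — but 5·74 = 370 is not a perfect square (since 5 and 74 are distinct squarefree integers). Contradiction. Hence √74 ∉ Q(√5), so x^2 - 74 stays irreducible over Q(√5) and [Q(√5, √74) : Q(√5)] = 2. By the tower law, [Q(√5, √74) : Q] = 2 · 2 = 4.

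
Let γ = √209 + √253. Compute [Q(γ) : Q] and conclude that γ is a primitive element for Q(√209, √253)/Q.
[Q(γ) : Q] = 4 (equivalently, Q(γ) = Q(√209, √253))

Obviously Q(γ) ⊆ Q(√209, √253), and [Q(√209, √253):Q] = 4 (since 209, 253 are distinct squarefree integers > 1 with 52877 not a perfect square). To show equality we compute the minimal polynomial of γ. From γ = √209 + √253: γ^2 = 209 + 2√(52877) + 253 = 462 + 2√(52877), so γ^2 - 462 = 2√(52877); squaring, (γ^2 - 462)^2 = 4·52877, i.e. γ^4 - 924γ^2 + 213444 - 211508 = 0, i.e. γ^4 - 924γ^2 + 1936 = 0. So γ is a root of x^4 - 924x^2 + 1936. This polynomial is irreducible over Q: it has no rational root (each ±√209 ± √253 is irrational), and any factorization into two quadratics over Q would force √(52877) ∈ Q (pairing opposite roots) or √209, √253 ∈ Q (other pairings), all impossible. Hence [Q(γ):Q] = 4 = [Q(√209, √253):Q], so Q(γ) = Q(√209, √253).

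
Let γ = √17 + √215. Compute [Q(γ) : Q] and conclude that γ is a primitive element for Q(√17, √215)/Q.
[Q(γ) : Q] = 4 (equivalently, Q(γ) = Q(√17, √215))

Obviously Q(γ) ⊆ Q(√17, √215), and [Q(√17, √215):Q] = 4 (since 17, 215 are distinct squarefree integers > 1 with 3655 not a perfect square). To show equality we compute the minimal polynomial of γ. From γ = √17 + √215: γ^2 = 17 + 2√(3655) + 215 = 232 + 2√(3655), so γ^2 - 232 = 2√(3655); squaring, (γ^2 - 232)^2 = 4·3655, i.e. γ^4 - 464γ^2 + 53824 - 14620 = 0, i.e. γ^4 - 464γ^2 + 39204 = 0. So γ is a root of x^4 - 464x^2 + 39204. This polynomial is irreducible over Q: it has no rational root (each ±√17 ± √215 is irrational), and any factorization into two quadratics over Q would force √(3655) ∈ Q (pairing opposite roots) or √17, √215 ∈ Q (other pairings), all impossible. Hence [Q(γ):Q] = 4 = [Q(√17, √215):Q], so Q(γ) = Q(√17, √215).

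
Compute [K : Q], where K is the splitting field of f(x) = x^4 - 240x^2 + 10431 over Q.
[K : Q] = 4

Solving the quadratic in x^2: x^2 = (240 ± √(240^2 - 4·10431))/2 = (240 ± √15876)/2 = (240 ± 126)/2, giving x^2 = 57 or x^2 = 183. So f(x) = (x^2 - 57)(x^2 - 183) and the roots of f are ±√57, ±√183. Hence the splitting field is K = Q(√57, √183). Since 57 and 183 are distinct squarefree integers > 1, their product 10431 is not a perfect square, so √183 ∉ Q(√57). By the tower law [K:Q] = [Q(√57,√183):Q(√57)] · [Q(√57):Q] = 2 · 2 = 4.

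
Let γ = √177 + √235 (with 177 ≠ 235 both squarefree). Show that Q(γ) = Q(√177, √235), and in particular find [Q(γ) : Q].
[Q(γ) : Q] = 4 (equivalently, Q(γ) = Q(√177, √235))

Obviously Q(γ) ⊆ Q(√177, √235), and [Q(√177, √235):Q] = 4 (since 177, 235 are distinct squarefree integers > 1 with 41595 not a perfect square). To show equality we compute the minimal polynomial of γ. From γ = √177 + √235: γ^2 = 177 + 2√(41595) + 235 = 412 + 2√(41595), so γ^2 - 412 = 2√(41595); squaring, (γ^2 - 412)^2 = 4·41595, i.e. γ^4 - 824γ^2 + 169744 - 166380 = 0, i.e. γ^4 - 824γ^2 + 3364 = 0. So γ is a root of x^4 - 824x^2 + 3364. This polynomial is irreducible over Q: it has no rational root (each ±√177 ± √235 is irrational), and any factorization into two quadratics over Q would force √(41595) ∈ Q (pairing opposite roots) or √177, √235 ∈ Q (other pairings), all impossible. Hence [Q(γ):Q] = 4 = [Q(√177, √235):Q], so Q(γ) = Q(√177, √235).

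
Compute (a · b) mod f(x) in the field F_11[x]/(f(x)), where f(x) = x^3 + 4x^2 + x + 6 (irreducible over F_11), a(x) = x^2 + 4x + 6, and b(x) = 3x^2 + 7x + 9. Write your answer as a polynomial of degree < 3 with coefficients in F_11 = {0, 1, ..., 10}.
a · b ≡ 2x^2 + 9x + 1 (mod f(x))

Multiply in F_11[x]: a(x)·b(x) = (x^2 + 4x + 6)·(3x^2 + 7x + 9) = 3x^4 + 8x^3 + x + 10. This has degree ≥ 3, so divide by f(x) over F_11: 3x^4 + 8x^3 + x + 10 = (3x + 7)·(x^3 + 4x^2 + x + 6) + (2x^2 + 9x + 1). Hence a·b ≡ 2x^2 + 9x + 1 (mod f). (F_11[x]/(f) is a field with 11^3 = 1331 elements since f is irreducible of degree 3.)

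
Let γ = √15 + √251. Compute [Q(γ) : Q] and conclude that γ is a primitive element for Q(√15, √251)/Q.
[Q(γ) : Q] = 4 (equivalently, Q(γ) = Q(√15, √251))

Obviously Q(γ) ⊆ Q(√15, √251), and [Q(√15, √251):Q] = 4 (since 15, 251 are distinct squarefree integers > 1 with 3765 not a perfect square). To show equality we compute the minimal polynomial of γ. From γ = √15 + √251: γ^2 = 15 + 2√(3765) + 251 = 266 + 2√(3765), so γ^2 - 266 = 2√(3765); squaring, (γ^2 - 266)^2 = 4·3765, i.e. γ^4 - 532γ^2 + 70756 - 15060 = 0, i.e. γ^4 - 532γ^2 + 55696 = 0. So γ is a root of x^4 - 532x^2 + 55696. This polynomial is irreducible over Q: it has no rational root (each ±√15 ± √251 is irrational), and any factorization into two quadratics over Q would force √(3765) ∈ Q (pairing opposite roots) or √15, √251 ∈ Q (other pairings), all impossible. Hence [Q(γ):Q] = 4 = [Q(√15, √251):Q], so Q(γ) = Q(√15, √251).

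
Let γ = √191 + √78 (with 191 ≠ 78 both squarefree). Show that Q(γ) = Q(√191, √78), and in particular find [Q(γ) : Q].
[Q(γ) : Q] = 4 (equivalently, Q(γ) = Q(√191, √78))

Obviously Q(γ) ⊆ Q(√191, √78), and [Q(√191, √78):Q] = 4 (since 191, 78 are distinct squarefree integers > 1 with 14898 not a perfect square). To show equality we compute the minimal polynomial of γ. From γ = √191 + √78: γ^2 = 191 + 2√(14898) + 78 = 269 + 2√(14898), so γ^2 - 269 = 2√(14898); squaring, (γ^2 - 269)^2 = 4·14898, i.e. γ^4 - 538γ^2 + 72361 - 59592 = 0, i.e. γ^4 - 538γ^2 + 12769 = 0. So γ is a root of x^4 - 538x^2 + 12769. This polynomial is irreducible over Q: it has no rational root (each ±√191 ± √78 is irrational), and any factorization into two quadratics over Q would force √(14898) ∈ Q (pairing opposite roots) or √191, √78 ∈ Q (other pairings), all impossible. Hence [Q(γ):Q] = 4 = [Q(√191, √78):Q], so Q(γ) = Q(√191, √78).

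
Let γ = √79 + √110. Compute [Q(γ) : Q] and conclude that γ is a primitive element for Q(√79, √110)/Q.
[Q(γ) : Q] = 4 (equivalently, Q(γ) = Q(√79, √110))

Obviously Q(γ) ⊆ Q(√79, √110), and [Q(√79, √110):Q] = 4 (since 79, 110 are distinct squarefree integers > 1 with 8690 not a perfect square). To show equality we compute the minimal polynomial of γ. From γ = √79 + √110: γ^2 = 79 + 2√(8690) + 110 = 189 + 2√(8690), so γ^2 - 189 = 2√(8690); squaring, (γ^2 - 189)^2 = 4·8690, i.e. γ^4 - 378γ^2 + 35721 - 34760 = 0, i.e. γ^4 - 378γ^2 + 961 = 0. So γ is a root of x^4 - 378x^2 + 961. This polynomial is irreducible over Q: it has no rational root (each ±√79 ± √110 is irrational), and any factorization into two quadratics over Q would force √(8690) ∈ Q (pairing opposite roots) or √79, √110 ∈ Q (other pairings), all impossible. Hence [Q(γ):Q] = 4 = [Q(√79, √110):Q], so Q(γ) = Q(√79, √110).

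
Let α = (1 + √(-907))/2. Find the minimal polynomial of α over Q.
m_α(x) = x^2 - x + 227

From 2α - 1 = √(-907), squaring gives (2α - 1)^2 = -907, i.e. 4α^2 - 4α + 1 = -907, so α^2 - α + (1 + 907)/4 = 0. Since -907 ≡ 1 (mod 4), (1 + 907)/4 = 227 ∈ Z. The polynomial x^2 - x + 227 has discriminant 1 - 4·(227) = -907, which is not a perfect square in Q (d = -907 is squarefree and ≠ 1), so x^2 - x + 227 is irreducible over Q. It is the minimal polynomial of α.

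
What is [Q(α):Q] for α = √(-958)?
[Q(α):Q] = 2

[Q(α):Q] equals the degree of the minimal polynomial of α. Here α^2 = -958 and x^2 + 958 is irreducible (d = -958 is squarefree, ≠ 1, hence not a square), so deg(m_α) = 2. Thus [Q(α):Q] = 2.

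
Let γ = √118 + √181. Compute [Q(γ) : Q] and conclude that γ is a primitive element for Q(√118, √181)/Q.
[Q(γ) : Q] = 4 (equivalently, Q(γ) = Q(√118, √181))

Obviously Q(γ) ⊆ Q(√118, √181), and [Q(√118, √181):Q] = 4 (since 118, 181 are distinct squarefree integers > 1 with 21358 not a perfect square). To show equality we compute the minimal polynomial of γ. From γ = √118 + √181: γ^2 = 118 + 2√(21358) + 181 = 299 + 2√(21358), so γ^2 - 299 = 2√(21358); squaring, (γ^2 - 299)^2 = 4·21358, i.e. γ^4 - 598γ^2 + 89401 - 85432 = 0, i.e. γ^4 - 598γ^2 + 3969 = 0. So γ is a root of x^4 - 598x^2 + 3969. This polynomial is irreducible over Q: it has no rational root (each ±√118 ± √181 is irrational), and any factorization into two quadratics over Q would force √(21358) ∈ Q (pairing opposite roots) or √118, √181 ∈ Q (other pairings), all impossible. Hence [Q(γ):Q] = 4 = [Q(√118, √181):Q], so Q(γ) = Q(√118, √181).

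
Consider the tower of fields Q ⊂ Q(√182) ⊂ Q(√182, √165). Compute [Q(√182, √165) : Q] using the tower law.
[Q(√182, √165) : Q] = 4

[Q(√182):Q] = 2 (min poly x^2 - 182, irreducible since 182 is squarefree > 1). For the top step, suppose √165 ∈ Q(√182), say √165 = c + d√182 with c, d ∈ Q. Squaring: 165 = c^2 + 182d^2 + 2cd√182. Since √182 ∉ Q this forces 2cd = 0. If d = 0 then √165 = c ∈ Q, contradicting 165 squarefree > 1. If c = 0 then 165 = 182d^2, so 182·165 = (182d)^2 is a perfect square in Q — but 182·165 = 30030 is not a perfect square (since 182 and 165 are distinct squarefree integers). Contradiction. Hence √165 ∉ Q(√182), so x^2 - 165 stays irreducible over Q(√182) and [Q(√182, √165) : Q(√182)] = 2. By the tower law, [Q(√182, √165) : Q] = 2 · 2 = 4.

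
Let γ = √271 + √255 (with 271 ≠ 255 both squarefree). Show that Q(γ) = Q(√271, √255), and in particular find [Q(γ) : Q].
[Q(γ) : Q] = 4 (equivalently, Q(γ) = Q(√271, √255))

Obviously Q(γ) ⊆ Q(√271, √255), and [Q(√271, √255):Q] = 4 (since 271, 255 are distinct squarefree integers > 1 with 69105 not a perfect square). To show equality we compute the minimal polynomial of γ. From γ = √271 + √255: γ^2 = 271 + 2√(69105) + 255 = 526 + 2√(69105), so γ^2 - 526 = 2√(69105); squaring, (γ^2 - 526)^2 = 4·69105, i.e. γ^4 - 1052γ^2 + 276676 - 276420 = 0, i.e. γ^4 - 1052γ^2 + 256 = 0. So γ is a root of x^4 - 1052x^2 + 256. This polynomial is irreducible over Q: it has no rational root (each ±√271 ± √255 is irrational), and any factorization into two quadratics over Q would force √(69105) ∈ Q (pairing opposite roots) or √271, √255 ∈ Q (other pairings), all impossible. Hence [Q(γ):Q] = 4 = [Q(√271, √255):Q], so Q(γ) = Q(√271, √255).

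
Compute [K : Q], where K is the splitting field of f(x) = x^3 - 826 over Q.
[K : Q] = 6

The roots of x^3 - 826 are ∛826, ω∛826, ω^2∛826 where ω = e^(2πi/3) is a primitive cube root of unity, so K = Q(∛826, ω). Now [Q(∛826):Q] = 3 (since 826 is not a perfect cube, x^3 - 826 is irreducible) and [Q(ω):Q] = 2. Both 2 and 3 divide [K:Q], and [K:Q] ≤ 3·2 = 6, so [K:Q] = 6. (Equivalently: Q(∛826) ⊂ R but ω ∉ R, so [K : Q(∛826)] = 2.)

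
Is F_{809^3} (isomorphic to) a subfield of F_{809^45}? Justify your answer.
Yes: F_{809^3} is a subfield of F_{809^45}

F_{p^m} embeds in F_{p^n} iff m | n (since F_{p^n} is the splitting field of x^(p^n) - x, and F_{p^m} ⊂ F_{p^n} forces p^n to be a power of p^m, i.e. m | n; conversely if m | n then every root of x^(p^m) - x is a root of x^(p^n) - x). Here 3 | 45 (since 45 = 15·3), so F_{809^3} is a subfield of F_{809^45}, and [F_{809^45} : F_{809^3}] = 45/3 = 15.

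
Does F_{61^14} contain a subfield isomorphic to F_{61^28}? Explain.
No: F_{61^28} is not a subfield of F_{61^14}

F_{p^m} embeds in F_{p^n} iff m | n. Here 28 ∤ 14 (since 14 = 0·28 + 14 with remainder 14 ≠ 0), so F_{61^28} is not a subfield of F_{61^14}. Equivalently: if it were, the tower law would give 28 = [F_{61^28}:F_61] dividing [F_{61^14}:F_61] = 14, contradiction.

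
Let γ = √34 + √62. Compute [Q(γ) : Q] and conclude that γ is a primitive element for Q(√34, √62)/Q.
[Q(γ) : Q] = 4 (equivalently, Q(γ) = Q(√34, √62))

Obviously Q(γ) ⊆ Q(√34, √62), and [Q(√34, √62):Q] = 4 (since 34, 62 are distinct squarefree integers > 1 with 2108 not a perfect square). To show equality we compute the minimal polynomial of γ. From γ = √34 + √62: γ^2 = 34 + 2√(2108) + 62 = 96 + 2√(2108), so γ^2 - 96 = 2√(2108); squaring, (γ^2 - 96)^2 = 4·2108, i.e. γ^4 - 192γ^2 + 9216 - 8432 = 0, i.e. γ^4 - 192γ^2 + 784 = 0. So γ is a root of x^4 - 192x^2 + 784. This polynomial is irreducible over Q: it has no rational root (each ±√34 ± √62 is irrational), and any factorization into two quadratics over Q would force √(2108) ∈ Q (pairing opposite roots) or √34, √62 ∈ Q (other pairings), all impossible. Hence [Q(γ):Q] = 4 = [Q(√34, √62):Q], so Q(γ) = Q(√34, √62).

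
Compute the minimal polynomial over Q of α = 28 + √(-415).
m_α(x) = x^2 - 56x + 1199

From α - 28 = √(-415), squaring gives (α - 28)^2 = -415, i.e. α^2 - 56α + 784 = -415, so α^2 - 56α + 1199 = 0. The discriminant of x^2 - 56x + 1199 is (-56)^2 - 4·(1199) = 3136 - 4796 = -1660, and 4·(-415) is not a perfect square in Q since -415 is squarefree and ≠ 1. Hence x^2 - 56x + 1199 is irreducible over Q and is the minimal polynomial of α.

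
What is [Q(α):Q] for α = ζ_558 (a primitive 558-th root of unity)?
[Q(α):Q] = 180

The minimal polynomial of ζ_558 over Q is the 558-th cyclotomic polynomial Φ_558(x), which is irreducible over Q and has degree φ(558) = 180. Hence [Q(α):Q] = φ(558) = 180.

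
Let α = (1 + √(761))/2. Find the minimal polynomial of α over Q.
m_α(x) = x^2 - x - 190

From 2α - 1 = √(761), squaring gives (2α - 1)^2 = 761, i.e. 4α^2 - 4α + 1 = 761, so α^2 - α + (1 - 761)/4 = 0. Since 761 ≡ 1 (mod 4), (1 - 761)/4 = -190 ∈ Z. The polynomial x^2 - x - 190 has discriminant 1 - 4·(-190) = 761, which is not a perfect square in Q (d = 761 is squarefree and ≠ 1), so x^2 - x - 190 is irreducible over Q. It is the minimal polynomial of α.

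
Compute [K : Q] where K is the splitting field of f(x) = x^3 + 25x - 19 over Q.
[K : Q] = 6

By the rational root test, any rational root of the monic integer polynomial f(x) = x^3 + 25x - 19 must be an integer dividing the constant term -19, i.e. one of ±{1, 19}. Evaluating: f(1) = 7, f(-1) = -45, f(19) = 7315, f(-19) = -7353; none is 0, so f has no rational root and is therefore irreducible over Q (a cubic with no linear factor over a field is irreducible). For an irreducible cubic, the Galois group is A_3 or S_3 according as the discriminant disc(f) = -4a^3 - 27b^2 = -4·(25)^3 - 27·(-19)^2 = -72247 is or is not a square in Q. Here disc(f) = -72247 is not a perfect square in Q, so the Galois group of f over Q is not contained in A_3 and must be all of S_3. The splitting field has degree |S_3| = 6 over Q, so [K : Q] = 6.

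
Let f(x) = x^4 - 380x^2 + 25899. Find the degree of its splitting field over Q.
[K : Q] = 4

Solving the quadratic in x^2: x^2 = (380 ± √(380^2 - 4·25899))/2 = (380 ± √40804)/2 = (380 ± 202)/2, giving x^2 = 89 or x^2 = 291. So f(x) = (x^2 - 89)(x^2 - 291) and the roots of f are ±√89, ±√291. Hence the splitting field is K = Q(√89, √291). Since 89 and 291 are distinct squarefree integers > 1, their product 25899 is not a perfect square, so √291 ∉ Q(√89). By the tower law [K:Q] = [Q(√89,√291):Q(√89)] · [Q(√89):Q] = 2 · 2 = 4.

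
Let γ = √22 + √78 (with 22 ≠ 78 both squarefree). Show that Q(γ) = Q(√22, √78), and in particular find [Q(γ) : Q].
[Q(γ) : Q] = 4 (equivalently, Q(γ) = Q(√22, √78))

Obviously Q(γ) ⊆ Q(√22, √78), and [Q(√22, √78):Q] = 4 (since 22, 78 are distinct squarefree integers > 1 with 1716 not a perfect square). To show equality we compute the minimal polynomial of γ. From γ = √22 + √78: γ^2 = 22 + 2√(1716) + 78 = 100 + 2√(1716), so γ^2 - 100 = 2√(1716); squaring, (γ^2 - 100)^2 = 4·1716, i.e. γ^4 - 200γ^2 + 10000 - 6864 = 0, i.e. γ^4 - 200γ^2 + 3136 = 0. So γ is a root of x^4 - 200x^2 + 3136. This polynomial is irreducible over Q: it has no rational root (each ±√22 ± √78 is irrational), and any factorization into two quadratics over Q would force √(1716) ∈ Q (pairing opposite roots) or √22, √78 ∈ Q (other pairings), all impossible. Hence [Q(γ):Q] = 4 = [Q(√22, √78):Q], so Q(γ) = Q(√22, √78).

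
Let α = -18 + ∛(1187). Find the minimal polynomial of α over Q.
m_α(x) = x^3 + 54x^2 + 972x + 4645

Set β = α + 18 = ∛(1187), so β^3 = 1187. Then (α + 18)^3 - 1187 = 0, i.e. α is a root of g(x) = (x + 18)^3 - 1187 = x^3 + 54x^2 + 972x + 4645. Since g(x) = h(x + 18) where h(x) = x^3 - 1187, and h is irreducible over Q (because 1187 is not a perfect cube, so h has no rational root, and a monic cubic with no rational root is irreducible), g is also irreducible (irreducibility is preserved under the substitution x → x + 18). Hence m_α(x) = x^3 + 54x^2 + 972x + 4645.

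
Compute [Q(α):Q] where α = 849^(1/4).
[Q(α):Q] = 4

α is a root of x^4 - 849. By Eisenstein's criterion at the prime p = 3 (which divides the constant term 849 but p^2 = 9 does not, since 849 is squarefree), x^4 - 849 is irreducible over Q. Hence [Q(α):Q] = 4.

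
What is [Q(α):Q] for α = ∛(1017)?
[Q(α):Q] = 3

The minimal polynomial of α is x^3 - 1017, irreducible over Q since 1017 is not a perfect cube (so x^3 - 1017 has no rational root). Hence [Q(α):Q] = deg(m_α) = 3.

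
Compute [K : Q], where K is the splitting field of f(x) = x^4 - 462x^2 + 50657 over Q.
[K : Q] = 4

Solving the quadratic in x^2: x^2 = (462 ± √(462^2 - 4·50657))/2 = (462 ± √10816)/2 = (462 ± 104)/2, giving x^2 = 179 or x^2 = 283. So f(x) = (x^2 - 179)(x^2 - 283) and the roots of f are ±√179, ±√283. Hence the splitting field is K = Q(√179, √283). Since 179 and 283 are distinct squarefree integers > 1, their product 50657 is not a perfect square, so √283 ∉ Q(√179). By the tower law [K:Q] = [Q(√179,√283):Q(√179)] · [Q(√179):Q] = 2 · 2 = 4.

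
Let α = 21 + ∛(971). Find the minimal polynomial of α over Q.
m_α(x) = x^3 - 63x^2 + 1323x - 10232

Set β = α - 21 = ∛(971), so β^3 = 971. Then (α - 21)^3 - 971 = 0, i.e. α is a root of g(x) = (x - 21)^3 - 971 = x^3 - 63x^2 + 1323x - 10232. Since g(x) = h(x - 21) where h(x) = x^3 - 971, and h is irreducible over Q (because 971 is not a perfect cube, so h has no rational root, and a monic cubic with no rational root is irreducible), g is also irreducible (irreducibility is preserved under the substitution x → x - 21). Hence m_α(x) = x^3 - 63x^2 + 1323x - 10232.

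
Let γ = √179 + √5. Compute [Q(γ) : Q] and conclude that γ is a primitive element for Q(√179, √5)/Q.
[Q(γ) : Q] = 4 (equivalently, Q(γ) = Q(√179, √5))

Obviously Q(γ) ⊆ Q(√179, √5), and [Q(√179, √5):Q] = 4 (since 179, 5 are distinct squarefree integers > 1 with 895 not a perfect square). To show equality we compute the minimal polynomial of γ. From γ = √179 + √5: γ^2 = 179 + 2√(895) + 5 = 184 + 2√(895), so γ^2 - 184 = 2√(895); squaring, (γ^2 - 184)^2 = 4·895, i.e. γ^4 - 368γ^2 + 33856 - 3580 = 0, i.e. γ^4 - 368γ^2 + 30276 = 0. So γ is a root of x^4 - 368x^2 + 30276. This polynomial is irreducible over Q: it has no rational root (each ±√179 ± √5 is irrational), and any factorization into two quadratics over Q would force √(895) ∈ Q (pairing opposite roots) or √179, √5 ∈ Q (other pairings), all impossible. Hence [Q(γ):Q] = 4 = [Q(√179, √5):Q], so Q(γ) = Q(√179, √5).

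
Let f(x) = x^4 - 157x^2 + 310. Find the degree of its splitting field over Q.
[K : Q] = 4

Solving the quadratic in x^2: x^2 = (157 ± √(157^2 - 4·310))/2 = (157 ± √23409)/2 = (157 ± 153)/2, giving x^2 = 2 or x^2 = 155. So f(x) = (x^2 - 2)(x^2 - 155) and the roots of f are ±√2, ±√155. Hence the splitting field is K = Q(√2, √155). Since 2 and 155 are distinct squarefree integers > 1, their product 310 is not a perfect square, so √155 ∉ Q(√2). By the tower law [K:Q] = [Q(√2,√155):Q(√2)] · [Q(√2):Q] = 2 · 2 = 4.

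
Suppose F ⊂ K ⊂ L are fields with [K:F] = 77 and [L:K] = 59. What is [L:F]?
[L:F] = 4543

The tower law says that for any tower of field extensions F ⊂ K ⊂ L with finite degrees, [L:F] = [L:K] · [K:F]. Here this gives [L:F] = 59 · 77 = 4543.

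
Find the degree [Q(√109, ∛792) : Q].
[Q(√109, ∛792) : Q] = 6

Let L = Q(√109, ∛792). Since Q(√109) ⊂ L and [Q(√109):Q] = 2, the tower law gives 2 | [L:Q]. Likewise Q(∛792) ⊂ L with [Q(∛792):Q] = 3 (because 792 is not a perfect cube), so 3 | [L:Q]. As gcd(2,3) = 1, [L:Q] is divisible by 6. Conversely L is generated over Q by √109 and ∛792, so [L:Q] ≤ 2·3 = 6. Therefore [Q(√109, ∛792) : Q] = 6.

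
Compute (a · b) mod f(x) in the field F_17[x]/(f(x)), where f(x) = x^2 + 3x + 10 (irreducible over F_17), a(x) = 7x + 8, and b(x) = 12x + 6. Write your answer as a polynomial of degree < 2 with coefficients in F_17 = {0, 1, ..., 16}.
a · b ≡ 5x + 7 (mod f(x))

Multiply in F_17[x]: a(x)·b(x) = (7x + 8)·(12x + 6) = 16x^2 + 2x + 14. This has degree ≥ 2, so divide by f(x) over F_17: 16x^2 + 2x + 14 = (16)·(x^2 + 3x + 10) + (5x + 7). Hence a·b ≡ 5x + 7 (mod f). (F_17[x]/(f) is a field with 17^2 = 289 elements since f is irreducible of degree 2.)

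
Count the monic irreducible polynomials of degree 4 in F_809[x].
There are 107086181220 monic irreducible polynomials of degree 4 over F_809

Each element of F_{809^4} that lies in no proper subfield is a root of exactly one monic irreducible of degree 4 over F_809, and each such polynomial has 4 distinct roots in F_{809^4}. By Möbius inversion the count is N_809(4) = (1/4) Σ_{d|4} μ(4/d) · 809^d = (1/4)(μ(4)·809^1 + μ(2)·809^2 + μ(1)·809^4) = 428344724880/4 = 107086181220.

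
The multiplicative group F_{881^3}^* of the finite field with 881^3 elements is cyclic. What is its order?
|F_{881^3}^*| = 683797840

F_{881^3} has 881^3 = 683797841 elements; its multiplicative group consists of all nonzero elements, so |F_{881^3}^*| = 683797841 - 1 = 683797840. (It is cyclic since any finite subgroup of the multiplicative group of a field is cyclic.)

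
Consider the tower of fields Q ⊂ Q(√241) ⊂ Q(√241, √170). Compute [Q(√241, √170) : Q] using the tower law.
[Q(√241, √170) : Q] = 4

[Q(√241):Q] = 2 (min poly x^2 - 241, irreducible since 241 is squarefree > 1). For the top step, suppose √170 ∈ Q(√241), say √170 = c + d√241 with c, d ∈ Q. Squaring: 170 = c^2 + 241d^2 + 2cd√241. Since √241 ∉ Q this forces 2cd = 0. If d = 0 then √170 = c ∈ Q, contradicting 170 squarefree > 1. If c = 0 then 170 = 241d^2, so 241·170 = (241d)^2 is a perfect square in Q — but 241·170 = 40970 is not a perfect square (since 241 and 170 are distinct squarefree integers). Contradiction. Hence √170 ∉ Q(√241), so x^2 - 170 stays irreducible over Q(√241) and [Q(√241, √170) : Q(√241)] = 2. By the tower law, [Q(√241, √170) : Q] = 2 · 2 = 4.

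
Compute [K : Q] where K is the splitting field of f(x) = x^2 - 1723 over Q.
[K : Q] = 2

f(x) = x^2 - 1723 factors as (x - √1723)(x + √1723). The splitting field is K = Q(√1723). Since 1723 is squarefree and > 1, it is not a perfect square, so x^2 - 1723 is irreducible over Q and [Q(√1723) : Q] = 2. Hence [K : Q] = 2.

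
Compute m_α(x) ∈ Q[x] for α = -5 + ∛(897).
m_α(x) = x^3 + 15x^2 + 75x - 772

Set β = α + 5 = ∛(897), so β^3 = 897. Then (α + 5)^3 - 897 = 0, i.e. α is a root of g(x) = (x + 5)^3 - 897 = x^3 + 15x^2 + 75x - 772. Since g(x) = h(x + 5) where h(x) = x^3 - 897, and h is irreducible over Q (because 897 is not a perfect cube, so h has no rational root, and a monic cubic with no rational root is irreducible), g is also irreducible (irreducibility is preserved under the substitution x → x + 5). Hence m_α(x) = x^3 + 15x^2 + 75x - 772.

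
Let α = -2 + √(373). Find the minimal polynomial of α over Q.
m_α(x) = x^2 + 4x - 369

From α + 2 = √(373), squaring gives (α + 2)^2 = 373, i.e. α^2 + 4α + 4 = 373, so α^2 + 4α - 369 = 0. The discriminant of x^2 + 4x - 369 is (4)^2 - 4·(-369) = 16 + 1476 = 1492, and 4·(373) is not a perfect square in Q since 373 is squarefree and ≠ 1. Hence x^2 + 4x - 369 is irreducible over Q and is the minimal polynomial of α.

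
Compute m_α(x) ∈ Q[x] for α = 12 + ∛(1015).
m_α(x) = x^3 - 36x^2 + 432x - 2743

Set β = α - 12 = ∛(1015), so β^3 = 1015. Then (α - 12)^3 - 1015 = 0, i.e. α is a root of g(x) = (x - 12)^3 - 1015 = x^3 - 36x^2 + 432x - 2743. Since g(x) = h(x - 12) where h(x) = x^3 - 1015, and h is irreducible over Q (because 1015 is not a perfect cube, so h has no rational root, and a monic cubic with no rational root is irreducible), g is also irreducible (irreducibility is preserved under the substitution x → x - 12). Hence m_α(x) = x^3 - 36x^2 + 432x - 2743.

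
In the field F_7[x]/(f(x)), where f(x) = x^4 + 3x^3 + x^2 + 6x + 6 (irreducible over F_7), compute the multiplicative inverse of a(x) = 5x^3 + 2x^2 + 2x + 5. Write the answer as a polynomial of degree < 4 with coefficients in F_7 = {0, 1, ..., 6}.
a(x)^(-1) ≡ x^3 + 2x^2 + 5x + 3 (mod f(x))

Since f is irreducible over F_7, F_7[x]/(f) is a field and a(x) ≠ 0 has an inverse. Apply the extended Euclidean algorithm to f(x) and a(x) in F_7[x]: f(x) = (3x + 5)·a(x) + (6x^2 + 2x + 2);  a(x) = (2x + 2)·(6x^2 + 2x + 2) + (x + 1);  (6x^2 + 2x + 2) = (6x + 3)·(x + 1) + (6). The last nonzero remainder is the constant 6 = gcd(f, a) in F_7. Back-substituting through the division chain expresses 6 = s(x)·a(x) + t(x)·f(x) with s(x) ≡ 6x^3 + 5x^2 + 2x + 4 (mod f), so (6x^3 + 5x^2 + 2x + 4)·a(x) ≡ 6 (mod f). Multiplying by 6^(-1) ≡ 6 in F_7 gives a(x)^(-1) ≡ 6·(6x^3 + 5x^2 + 2x + 4) ≡ x^3 + 2x^2 + 5x + 3 (mod f). Check: (5x^3 + 2x^2 + 2x + 5)·(x^3 + 2x^2 + 5x + 3) = 5x^6 + 5x^5 + 3x^4 + 6x^3 + 5x^2 + 3x + 1 ≡ 1 (mod x^4 + 3x^3 + x^2 + 6x + 6).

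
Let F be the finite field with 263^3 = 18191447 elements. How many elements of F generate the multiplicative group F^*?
There are φ(18191446) = 7076160 primitive elements

F_q^* is cyclic of order q - 1 = 18191446. A cyclic group of order m has exactly φ(m) generators. Here m = 18191446 = 2 · 7^2 · 13 · 109 · 131, so the number of primitive elements is φ(18191446) = 7076160.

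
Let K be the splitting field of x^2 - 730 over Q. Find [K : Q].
[K : Q] = 2

f(x) = x^2 - 730 factors as (x - √730)(x + √730). The splitting field is K = Q(√730). Since 730 is squarefree and > 1, it is not a perfect square, so x^2 - 730 is irreducible over Q and [Q(√730) : Q] = 2. Hence [K : Q] = 2.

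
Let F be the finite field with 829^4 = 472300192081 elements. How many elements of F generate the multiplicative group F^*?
There are φ(472300192080) = 105517547520 primitive elements

F_q^* is cyclic of order q - 1 = 472300192080. A cyclic group of order m has exactly φ(m) generators. Here m = 472300192080 = 2^4 · 3^2 · 5 · 17^2 · 23 · 29 · 41 · 83, so the number of primitive elements is φ(472300192080) = 105517547520.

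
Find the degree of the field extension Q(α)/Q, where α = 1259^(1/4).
[Q(α):Q] = 4

α is a root of x^4 - 1259. By Eisenstein's criterion at the prime p = 1259 (which divides the constant term 1259 but p^2 = 1585081 does not, since 1259 is squarefree), x^4 - 1259 is irreducible over Q. Hence [Q(α):Q] = 4.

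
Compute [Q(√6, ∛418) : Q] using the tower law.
[Q(√6, ∛418) : Q] = 6

Let L = Q(√6, ∛418). Since Q(√6) ⊂ L and [Q(√6):Q] = 2, the tower law gives 2 | [L:Q]. Likewise Q(∛418) ⊂ L with [Q(∛418):Q] = 3 (because 418 is not a perfect cube), so 3 | [L:Q]. As gcd(2,3) = 1, [L:Q] is divisible by 6. Conversely L is generated over Q by √6 and ∛418, so [L:Q] ≤ 2·3 = 6. Therefore [Q(√6, ∛418) : Q] = 6.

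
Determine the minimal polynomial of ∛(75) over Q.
m_α(x) = x^3 - 75

α satisfies α^3 = 75, so x^3 - 75 annihilates α. By the rational root test, a rational root p/q (in lowest terms) of x^3 - 75 would satisfy p^3 = 75 q^3, forcing q = 1 and p^3 = 75; but 75 is not a perfect cube, contradiction. A monic cubic over Q with no rational root is irreducible (any nontrivial factorization would include a linear factor). Hence x^3 - 75 is the minimal polynomial of α, and in particular [Q(α):Q] = 3.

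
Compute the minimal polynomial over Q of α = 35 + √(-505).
m_α(x) = x^2 - 70x + 1730

From α - 35 = √(-505), squaring gives (α - 35)^2 = -505, i.e. α^2 - 70α + 1225 = -505, so α^2 - 70α + 1730 = 0. The discriminant of x^2 - 70x + 1730 is (-70)^2 - 4·(1730) = 4900 - 6920 = -2020, and 4·(-505) is not a perfect square in Q since -505 is squarefree and ≠ 1. Hence x^2 - 70x + 1730 is irreducible over Q and is the minimal polynomial of α.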